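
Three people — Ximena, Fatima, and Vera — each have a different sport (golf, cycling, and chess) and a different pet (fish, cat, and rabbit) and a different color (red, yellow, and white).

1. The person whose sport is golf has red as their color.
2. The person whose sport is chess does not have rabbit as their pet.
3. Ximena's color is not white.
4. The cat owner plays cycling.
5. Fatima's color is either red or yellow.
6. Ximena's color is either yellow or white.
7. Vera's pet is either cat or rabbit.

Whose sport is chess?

With clues 1–6, Fatima is impossible for the one with sport chess.
With clues 1–7, Vera is impossible for the one with sport chess.
That leaves Ximena.

Ximena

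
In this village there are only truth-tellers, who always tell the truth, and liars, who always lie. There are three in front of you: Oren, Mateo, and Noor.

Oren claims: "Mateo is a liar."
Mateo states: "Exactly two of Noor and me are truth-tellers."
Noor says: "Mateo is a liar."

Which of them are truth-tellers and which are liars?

Oren: truth-teller, Mateo: liar, Noor: truth-teller

Consider Oren. Suppose Oren is a liar.
Then no assignment of the remaining roles makes every statement match its speaker's type — contradiction.
So Oren is a truth-teller.
Consider Mateo. Suppose Mateo is a truth-teller.
Then Oren's statement comes out false, contradicting Oren being a truth-teller.
So Mateo is a liar.
With that fixed, Noor's statement is true, so Noor is a truth-teller.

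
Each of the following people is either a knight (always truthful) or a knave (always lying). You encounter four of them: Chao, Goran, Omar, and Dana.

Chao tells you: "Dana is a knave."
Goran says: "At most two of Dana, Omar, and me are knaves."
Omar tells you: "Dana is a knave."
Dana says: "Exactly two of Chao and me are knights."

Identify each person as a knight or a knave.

Consider Chao. Suppose Chao is a knave.
Then no assignment of the remaining roles makes every statement match its speaker's type — contradiction.
So Chao is a knight.
Consider Goran. Suppose Goran is a knave.
Then no assignment of the remaining roles makes every statement match its speaker's type — contradiction.
So Goran is a knight.
Consider Omar. Suppose Omar is a knave.
Then no assignment of the remaining roles makes every statement match its speaker's type — contradiction.
So Omar is a knight.
Consider Dana. Suppose Dana is a knight.
Then Chao's statement comes out false, contradicting Chao being a knight.
So Dana is a knave.

Chao: knight, Goran: knight, Omar: knight, Dana: knave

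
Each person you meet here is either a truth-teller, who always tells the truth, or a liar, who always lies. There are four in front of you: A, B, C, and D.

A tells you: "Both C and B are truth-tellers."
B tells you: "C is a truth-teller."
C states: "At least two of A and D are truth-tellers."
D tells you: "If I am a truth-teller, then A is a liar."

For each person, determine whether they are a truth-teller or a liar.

Consider A. Suppose A is a truth-teller.
Then whichever role D has, D's statement has the wrong truth value — contradiction.
So A is a liar.
With that fixed, C's statement is false, so C is a liar.
With that fixed, D's statement is true, so D is a truth-teller.
With that fixed, B's statement is false, so B is a liar.

A: liar, B: liar, C: liar, D: truth-teller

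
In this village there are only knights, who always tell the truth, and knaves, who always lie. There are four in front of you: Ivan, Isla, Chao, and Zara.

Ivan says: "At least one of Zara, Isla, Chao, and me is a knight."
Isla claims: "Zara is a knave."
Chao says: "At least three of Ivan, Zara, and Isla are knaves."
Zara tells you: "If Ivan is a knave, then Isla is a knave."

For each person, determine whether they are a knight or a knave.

Consider Ivan. Suppose Ivan is a knave.
Then no assignment of the remaining roles makes every statement match its speaker's type — contradiction.
So Ivan is a knight.
With that fixed, Chao's statement is false, so Chao is a knave.
With that fixed, Zara's statement is true, so Zara is a knight.
With that fixed, Isla's statement is false, so Isla is a knave.

Ivan: knight, Isla: knave, Chao: knave, Zara: knight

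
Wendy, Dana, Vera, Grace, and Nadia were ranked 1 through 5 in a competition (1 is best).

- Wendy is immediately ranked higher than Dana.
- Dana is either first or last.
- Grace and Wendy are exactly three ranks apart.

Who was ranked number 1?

Grace

With clue 1, Dana is ruled out for rank 1.
With clues 1–2, Wendy is ruled out for rank 1.
With clues 1–3, Nadia and Vera are ruled out for rank 1.
So rank 1 is Grace.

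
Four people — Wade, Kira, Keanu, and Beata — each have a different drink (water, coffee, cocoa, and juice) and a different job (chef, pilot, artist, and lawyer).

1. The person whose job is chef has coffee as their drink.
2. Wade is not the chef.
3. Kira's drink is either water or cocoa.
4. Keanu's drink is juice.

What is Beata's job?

chef

With clues 1–4, artist, lawyer, and pilot are impossible for Beata's job.
That leaves chef.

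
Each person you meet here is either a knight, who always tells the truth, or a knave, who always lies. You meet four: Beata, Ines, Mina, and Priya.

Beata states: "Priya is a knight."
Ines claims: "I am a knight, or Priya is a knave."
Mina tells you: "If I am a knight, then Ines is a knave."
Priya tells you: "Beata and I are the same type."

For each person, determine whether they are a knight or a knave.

Consider Beata. Suppose Beata is a knave.
Then whichever role Priya has, Priya's statement has the wrong truth value — contradiction.
So Beata is a knight.
Consider Ines. Suppose Ines is a knight.
Then whichever role Mina has, Mina's statement has the wrong truth value — contradiction.
So Ines is a knave.
With that fixed, Mina's statement is true, so Mina is a knight.
Consider Priya. Suppose Priya is a knave.
Then Beata's statement comes out false, contradicting Beata being a knight.
So Priya is a knight.

Beata: knight, Ines: knave, Mina: knight, Priya: knight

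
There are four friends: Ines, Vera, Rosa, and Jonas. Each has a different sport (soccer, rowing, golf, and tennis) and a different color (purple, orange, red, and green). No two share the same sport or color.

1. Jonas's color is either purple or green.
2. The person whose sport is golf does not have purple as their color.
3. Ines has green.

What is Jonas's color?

Clue 1 rules out orange and red for Jonas's color.
With clues 1–3, green is impossible for Jonas's color.
That leaves purple.

purple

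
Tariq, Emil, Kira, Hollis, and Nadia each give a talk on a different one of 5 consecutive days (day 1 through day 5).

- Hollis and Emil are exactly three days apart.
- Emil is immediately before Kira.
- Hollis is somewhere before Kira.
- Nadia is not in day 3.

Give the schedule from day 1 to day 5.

From clue 1: Emil is in {1,2,4,5}.
From clues 1–2: Emil is in {1,2,4}.
From clues 1–3: Hollis → day 1, Emil → day 4, Kira → day 5.
From clues 1–4: Nadia → day 2, Tariq → day 3.

Hollis, Nadia, Tariq, Emil, Kira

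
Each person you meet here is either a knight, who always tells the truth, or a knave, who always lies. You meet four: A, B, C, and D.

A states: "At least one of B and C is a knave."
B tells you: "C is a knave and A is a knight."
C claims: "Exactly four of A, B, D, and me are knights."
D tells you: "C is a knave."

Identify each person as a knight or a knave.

A: knight, B: knight, C: knave, D: knight

Consider A. Suppose A is a knave.
Then no assignment of the remaining roles makes every statement match its speaker's type — contradiction.
So A is a knight.
Consider B. Suppose B is a knave.
Then no assignment of the remaining roles makes every statement match its speaker's type — contradiction.
So B is a knight.
Consider C. Suppose C is a knight.
Then A's statement comes out false, contradicting A being a knight.
So C is a knave.
With that fixed, D's statement is true, so D is a knight.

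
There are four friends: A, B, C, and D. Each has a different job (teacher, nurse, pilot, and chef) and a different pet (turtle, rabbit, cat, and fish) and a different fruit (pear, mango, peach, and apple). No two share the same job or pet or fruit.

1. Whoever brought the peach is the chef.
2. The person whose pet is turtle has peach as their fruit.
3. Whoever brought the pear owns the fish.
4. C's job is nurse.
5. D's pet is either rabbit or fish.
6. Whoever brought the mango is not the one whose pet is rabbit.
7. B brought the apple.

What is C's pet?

With clues 1–4, turtle is impossible for C's pet.
With clues 1–7, fish and rabbit are impossible for C's pet.
That leaves cat.

cat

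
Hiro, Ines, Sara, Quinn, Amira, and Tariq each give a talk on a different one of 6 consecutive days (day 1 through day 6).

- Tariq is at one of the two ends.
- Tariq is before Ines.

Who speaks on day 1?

With clues 1–2, Amira, Hiro, Ines, Quinn, and Sara are ruled out for day 1.
So day 1 is Tariq.

Tariq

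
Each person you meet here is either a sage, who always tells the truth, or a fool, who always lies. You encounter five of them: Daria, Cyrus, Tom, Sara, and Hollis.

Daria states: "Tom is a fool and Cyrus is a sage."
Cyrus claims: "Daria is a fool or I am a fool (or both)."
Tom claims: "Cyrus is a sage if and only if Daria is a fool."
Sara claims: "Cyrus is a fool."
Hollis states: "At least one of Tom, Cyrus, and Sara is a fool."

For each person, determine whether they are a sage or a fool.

Consider Daria. Suppose Daria is a sage.
Then whichever role Cyrus has, Cyrus's statement has the wrong truth value — contradiction.
So Daria is a fool.
With that fixed, Cyrus's statement is true, so Cyrus is a sage.
With that fixed, Tom's statement is true, so Tom is a sage.
With that fixed, Sara's statement is false, so Sara is a fool.
With that fixed, Hollis's statement is true, so Hollis is a sage.

Daria: fool, Cyrus: sage, Tom: sage, Sara: fool, Hollis: sage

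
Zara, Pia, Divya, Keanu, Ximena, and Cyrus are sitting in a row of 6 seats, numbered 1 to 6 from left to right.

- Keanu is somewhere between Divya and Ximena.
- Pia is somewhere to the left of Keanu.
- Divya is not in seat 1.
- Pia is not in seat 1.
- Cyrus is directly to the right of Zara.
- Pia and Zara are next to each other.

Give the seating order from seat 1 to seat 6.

Ximena, Pia, Zara, Cyrus, Keanu, Divya

From clue 1: Keanu is in {2,3,4,5}.
From clues 1–2: Keanu is in {3,4,5}.
From clues 1–4: Pia is in {2,3,4}.
From clues 1–5: Keanu is in {3,5}.
From clues 1–6: Ximena → seat 1, Pia → seat 2, Zara → seat 3, Cyrus → seat 4, Keanu → seat 5, Divya → seat 6.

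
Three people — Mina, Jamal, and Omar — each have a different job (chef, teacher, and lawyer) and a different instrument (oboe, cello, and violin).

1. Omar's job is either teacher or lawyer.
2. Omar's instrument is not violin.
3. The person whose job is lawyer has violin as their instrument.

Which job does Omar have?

Clue 1 rules out chef for Omar's job.
With clues 1–3, lawyer is impossible for Omar's job.
That leaves teacher.

teacher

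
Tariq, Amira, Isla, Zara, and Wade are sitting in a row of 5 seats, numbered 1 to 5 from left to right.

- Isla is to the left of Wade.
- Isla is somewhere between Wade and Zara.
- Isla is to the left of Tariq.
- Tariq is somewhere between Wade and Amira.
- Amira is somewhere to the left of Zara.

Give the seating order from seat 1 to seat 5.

Amira, Zara, Isla, Tariq, Wade

From clue 1: Isla is in {1,2,3,4}.
From clues 1–2: Isla is in {2,3,4}.
From clues 1–3: Isla is in {2,3}.
From clues 1–4: Tariq → seat 4.
From clues 1–5: Amira → seat 1, Zara → seat 2, Isla → seat 3, Wade → seat 5.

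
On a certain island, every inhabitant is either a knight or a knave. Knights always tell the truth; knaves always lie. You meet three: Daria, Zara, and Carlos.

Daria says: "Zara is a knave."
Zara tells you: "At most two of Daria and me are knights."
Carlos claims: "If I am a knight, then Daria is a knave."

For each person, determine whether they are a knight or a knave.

Daria: knave, Zara: knight, Carlos: knight

Regardless of anyone's role, Zara's statement is true, so Zara is a knight.
With that fixed, Daria's statement is false, so Daria is a knave.
With that fixed, Carlos's statement is true, so Carlos is a knight.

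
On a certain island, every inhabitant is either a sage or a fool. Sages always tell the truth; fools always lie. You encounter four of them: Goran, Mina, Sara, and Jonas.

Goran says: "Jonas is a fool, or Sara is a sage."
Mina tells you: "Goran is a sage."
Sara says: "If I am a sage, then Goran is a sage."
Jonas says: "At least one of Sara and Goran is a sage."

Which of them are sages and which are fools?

Goran: sage, Mina: sage, Sara: sage, Jonas: sage

Consider Goran. Suppose Goran is a fool.
Then whichever role Sara has, Sara's statement has the wrong truth value — contradiction.
So Goran is a sage.
With that fixed, Mina's statement is true, so Mina is a sage.
With that fixed, Sara's statement is true, so Sara is a sage.
With that fixed, Jonas's statement is true, so Jonas is a sage.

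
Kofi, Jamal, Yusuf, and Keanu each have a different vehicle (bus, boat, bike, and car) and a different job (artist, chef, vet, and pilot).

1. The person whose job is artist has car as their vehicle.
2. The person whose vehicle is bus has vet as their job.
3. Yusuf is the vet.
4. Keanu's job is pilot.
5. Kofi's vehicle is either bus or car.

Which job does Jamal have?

chef

With clues 1–3, vet is impossible for Jamal's job.
With clues 1–4, pilot is impossible for Jamal's job.
With clues 1–5, artist is impossible for Jamal's job.
That leaves chef.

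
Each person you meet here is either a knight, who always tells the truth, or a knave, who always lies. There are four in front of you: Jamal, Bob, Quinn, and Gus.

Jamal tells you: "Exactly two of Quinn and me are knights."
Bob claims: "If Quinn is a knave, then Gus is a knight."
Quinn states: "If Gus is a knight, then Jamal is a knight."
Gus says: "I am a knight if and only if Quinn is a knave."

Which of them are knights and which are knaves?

Consider Jamal. Suppose Jamal is a knight.
Then no assignment of the remaining roles makes every statement match its speaker's type — contradiction.
So Jamal is a knave.
Consider Bob. Suppose Bob is a knave.
Then no assignment of the remaining roles makes every statement match its speaker's type — contradiction.
So Bob is a knight.
Consider Quinn. Suppose Quinn is a knight.
Then whichever role Gus has, Gus's statement has the wrong truth value — contradiction.
So Quinn is a knave.
Consider Gus. Suppose Gus is a knave.
Then Bob's statement comes out false, contradicting Bob being a knight.
So Gus is a knight.

Jamal: knave, Bob: knight, Quinn: knave, Gus: knight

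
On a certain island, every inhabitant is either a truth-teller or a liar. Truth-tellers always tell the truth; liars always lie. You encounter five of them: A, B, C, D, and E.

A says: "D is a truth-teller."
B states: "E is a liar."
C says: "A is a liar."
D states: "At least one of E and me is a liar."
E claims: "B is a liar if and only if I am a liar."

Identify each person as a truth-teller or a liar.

Consider A. Suppose A is a liar.
Then no assignment of the remaining roles makes every statement match its speaker's type — contradiction.
So A is a truth-teller.
With that fixed, C's statement is false, so C is a liar.
Consider B. Suppose B is a liar.
Then whichever role E has, E's statement has the wrong truth value — contradiction.
So B is a truth-teller.
Consider D. Suppose D is a liar.
Then A's statement comes out false, contradicting A being a truth-teller.
So D is a truth-teller.
Consider E. Suppose E is a truth-teller.
Then B's statement comes out false, contradicting B being a truth-teller.
So E is a liar.

A: truth-teller, B: truth-teller, C: liar, D: truth-teller, E: liar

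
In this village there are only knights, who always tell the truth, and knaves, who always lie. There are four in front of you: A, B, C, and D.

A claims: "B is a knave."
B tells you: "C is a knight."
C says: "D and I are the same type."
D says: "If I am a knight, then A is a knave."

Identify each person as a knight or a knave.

A: knave, B: knight, C: knight, D: knight

Consider A. Suppose A is a knight.
Then whichever role D has, D's statement has the wrong truth value — contradiction.
So A is a knave.
With that fixed, D's statement is true, so D is a knight.
Consider B. Suppose B is a knave.
Then A's statement comes out true, contradicting A being a knave.
So B is a knight.
Consider C. Suppose C is a knave.
Then B's statement comes out false, contradicting B being a knight.
So C is a knight.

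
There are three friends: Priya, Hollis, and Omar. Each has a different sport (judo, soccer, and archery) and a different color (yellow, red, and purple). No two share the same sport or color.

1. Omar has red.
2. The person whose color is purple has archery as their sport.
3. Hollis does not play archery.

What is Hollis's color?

yellow

Clue 1 rules out red for Hollis's color.
With clues 1–3, purple is impossible for Hollis's color.
That leaves yellow.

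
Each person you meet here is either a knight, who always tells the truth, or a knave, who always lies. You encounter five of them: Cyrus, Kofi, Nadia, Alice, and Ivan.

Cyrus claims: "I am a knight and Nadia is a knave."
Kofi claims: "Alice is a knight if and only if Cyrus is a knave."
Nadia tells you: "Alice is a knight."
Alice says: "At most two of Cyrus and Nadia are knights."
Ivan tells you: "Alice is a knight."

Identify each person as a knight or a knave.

Cyrus: knave, Kofi: knight, Nadia: knight, Alice: knight, Ivan: knight

Regardless of anyone's role, Alice's statement is true, so Alice is a knight.
With that fixed, Ivan's statement is true, so Ivan is a knight.
With that fixed, Nadia's statement is true, so Nadia is a knight.
With that fixed, Cyrus's statement is false, so Cyrus is a knave.
With that fixed, Kofi's statement is true, so Kofi is a knight.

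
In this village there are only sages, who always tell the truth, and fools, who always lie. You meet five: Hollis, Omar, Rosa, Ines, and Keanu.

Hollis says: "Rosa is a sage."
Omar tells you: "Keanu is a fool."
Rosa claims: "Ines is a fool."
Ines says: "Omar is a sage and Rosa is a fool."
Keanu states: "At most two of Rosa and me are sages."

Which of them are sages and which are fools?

Hollis: sage, Omar: fool, Rosa: sage, Ines: fool, Keanu: sage

Regardless of anyone's role, Keanu's statement is true, so Keanu is a sage.
With that fixed, Omar's statement is false, so Omar is a fool.
With that fixed, Ines's statement is false, so Ines is a fool.
With that fixed, Rosa's statement is true, so Rosa is a sage.
With that fixed, Hollis's statement is true, so Hollis is a sage.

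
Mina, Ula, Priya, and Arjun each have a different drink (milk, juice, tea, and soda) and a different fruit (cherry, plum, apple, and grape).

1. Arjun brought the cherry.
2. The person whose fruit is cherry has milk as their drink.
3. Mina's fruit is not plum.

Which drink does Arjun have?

With clues 1–2, juice, soda, and tea are impossible for Arjun's drink.
That leaves milk.

milk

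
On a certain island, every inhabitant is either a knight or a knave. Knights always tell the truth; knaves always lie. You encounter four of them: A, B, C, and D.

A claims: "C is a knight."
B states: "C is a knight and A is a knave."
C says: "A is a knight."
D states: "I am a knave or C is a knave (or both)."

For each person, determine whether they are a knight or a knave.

A: knave, B: knave, C: knave, D: knight

Consider A. Suppose A is a knight.
Then no assignment of the remaining roles makes every statement match its speaker's type — contradiction.
So A is a knave.
With that fixed, C's statement is false, so C is a knave.
With that fixed, D's statement is true, so D is a knight.
With that fixed, B's statement is false, so B is a knave.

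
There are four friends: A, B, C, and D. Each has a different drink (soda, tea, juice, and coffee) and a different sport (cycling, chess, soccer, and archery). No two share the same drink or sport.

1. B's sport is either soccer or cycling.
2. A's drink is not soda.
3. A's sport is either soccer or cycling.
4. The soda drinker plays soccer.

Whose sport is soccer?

With clues 1–3, C and D are impossible for the one with sport soccer.
With clues 1–4, A is impossible for the one with sport soccer.
That leaves B.

B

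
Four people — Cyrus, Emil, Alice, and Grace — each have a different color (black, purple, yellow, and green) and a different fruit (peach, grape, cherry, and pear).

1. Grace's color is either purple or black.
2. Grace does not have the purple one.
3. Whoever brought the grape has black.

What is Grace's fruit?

With clues 1–3, cherry, peach, and pear are impossible for Grace's fruit.
That leaves grape.

grape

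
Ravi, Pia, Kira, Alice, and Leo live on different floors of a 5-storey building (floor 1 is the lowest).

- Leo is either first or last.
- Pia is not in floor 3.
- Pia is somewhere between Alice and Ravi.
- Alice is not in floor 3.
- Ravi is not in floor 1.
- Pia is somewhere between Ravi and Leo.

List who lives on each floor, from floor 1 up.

Leo, Alice, Kira, Pia, Ravi

From clue 1: Leo is in {1,5}.
From clues 1–3: Pia is in {2,4}.
From clues 1–6: Leo → floor 1, Alice → floor 2, Kira → floor 3, Pia → floor 4, Ravi → floor 5.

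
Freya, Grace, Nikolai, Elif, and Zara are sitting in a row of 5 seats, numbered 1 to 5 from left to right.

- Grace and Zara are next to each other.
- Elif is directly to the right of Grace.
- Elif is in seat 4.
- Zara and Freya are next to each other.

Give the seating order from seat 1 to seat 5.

From clues 1–2: Grace is in {2,3,4}.
From clues 1–3: Zara → seat 2, Grace → seat 3, Elif → seat 4.
From clues 1–4: Freya → seat 1, Nikolai → seat 5.

Freya, Zara, Grace, Elif, Nikolai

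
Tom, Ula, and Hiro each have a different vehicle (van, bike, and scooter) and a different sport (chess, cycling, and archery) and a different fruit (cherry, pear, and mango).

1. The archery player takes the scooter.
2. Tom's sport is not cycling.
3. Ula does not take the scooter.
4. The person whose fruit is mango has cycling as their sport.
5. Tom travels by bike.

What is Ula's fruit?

With clues 1–5, cherry and pear are impossible for Ula's fruit.
That leaves mango.

mango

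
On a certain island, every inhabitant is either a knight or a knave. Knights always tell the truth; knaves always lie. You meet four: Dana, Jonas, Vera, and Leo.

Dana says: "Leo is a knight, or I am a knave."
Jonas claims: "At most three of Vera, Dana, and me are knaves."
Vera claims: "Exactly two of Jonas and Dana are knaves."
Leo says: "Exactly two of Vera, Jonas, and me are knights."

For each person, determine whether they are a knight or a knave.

Dana: knight, Jonas: knight, Vera: knave, Leo: knight

Regardless of anyone's role, Jonas's statement is true, so Jonas is a knight.
With that fixed, Vera's statement is false, so Vera is a knave.
Consider Dana. Suppose Dana is a knave.
Then Dana's own statement would have to be false, but it can't be — contradiction.
So Dana is a knight.
Consider Leo. Suppose Leo is a knave.
Then Dana's statement comes out false, contradicting Dana being a knight.
So Leo is a knight.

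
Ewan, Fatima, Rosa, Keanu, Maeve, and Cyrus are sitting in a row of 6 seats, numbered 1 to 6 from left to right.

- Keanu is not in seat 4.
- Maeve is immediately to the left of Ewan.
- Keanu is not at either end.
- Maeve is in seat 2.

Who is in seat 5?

With clues 1–4, Cyrus, Ewan, Fatima, Maeve, and Rosa are ruled out for seat 5.
So seat 5 is Keanu.

Keanu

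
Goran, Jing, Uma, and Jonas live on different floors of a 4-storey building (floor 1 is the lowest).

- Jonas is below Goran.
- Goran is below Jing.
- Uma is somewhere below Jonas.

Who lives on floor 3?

With clues 1–2, Jonas is ruled out for floor 3.
With clues 1–3, Jing and Uma are ruled out for floor 3.
So floor 3 is Goran.

Goran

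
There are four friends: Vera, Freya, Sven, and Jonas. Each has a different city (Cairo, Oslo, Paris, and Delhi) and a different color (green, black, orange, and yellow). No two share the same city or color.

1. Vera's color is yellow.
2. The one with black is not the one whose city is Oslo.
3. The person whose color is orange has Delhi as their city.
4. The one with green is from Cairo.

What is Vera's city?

With clues 1–3, Delhi is impossible for Vera's city.
With clues 1–4, Cairo and Paris are impossible for Vera's city.
That leaves Oslo.

Oslo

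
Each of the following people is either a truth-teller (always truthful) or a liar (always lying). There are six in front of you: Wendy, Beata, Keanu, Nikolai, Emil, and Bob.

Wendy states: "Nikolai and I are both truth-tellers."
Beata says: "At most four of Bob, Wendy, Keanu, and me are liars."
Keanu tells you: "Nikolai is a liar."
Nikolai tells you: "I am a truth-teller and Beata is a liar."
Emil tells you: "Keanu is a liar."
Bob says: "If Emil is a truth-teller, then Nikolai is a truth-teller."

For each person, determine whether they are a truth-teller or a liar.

Wendy: liar, Beata: truth-teller, Keanu: truth-teller, Nikolai: liar, Emil: liar, Bob: truth-teller

Regardless of anyone's role, Beata's statement is true, so Beata is a truth-teller.
With that fixed, Nikolai's statement is false, so Nikolai is a liar.
With that fixed, Wendy's statement is false, so Wendy is a liar.
With that fixed, Keanu's statement is true, so Keanu is a truth-teller.
With that fixed, Emil's statement is false, so Emil is a liar.
With that fixed, Bob's statement is true, so Bob is a truth-teller.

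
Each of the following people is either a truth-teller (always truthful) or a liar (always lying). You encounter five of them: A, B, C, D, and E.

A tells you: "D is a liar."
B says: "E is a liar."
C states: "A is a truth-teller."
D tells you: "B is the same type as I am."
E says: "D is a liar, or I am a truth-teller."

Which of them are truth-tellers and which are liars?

A: liar, B: truth-teller, C: liar, D: truth-teller, E: liar

Consider A. Suppose A is a truth-teller.
Then no assignment of the remaining roles makes every statement match its speaker's type — contradiction.
So A is a liar.
With that fixed, C's statement is false, so C is a liar.
Consider B. Suppose B is a liar.
Then whichever role D has, D's statement has the wrong truth value — contradiction.
So B is a truth-teller.
Consider D. Suppose D is a liar.
Then A's statement comes out true, contradicting A being a liar.
So D is a truth-teller.
Consider E. Suppose E is a truth-teller.
Then B's statement comes out false, contradicting B being a truth-teller.
So E is a liar.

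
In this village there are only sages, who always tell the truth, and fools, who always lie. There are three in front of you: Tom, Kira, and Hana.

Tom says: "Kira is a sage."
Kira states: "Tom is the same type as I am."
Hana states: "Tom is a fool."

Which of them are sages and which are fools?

Tom: sage, Kira: sage, Hana: fool

Consider Tom. Suppose Tom is a fool.
Then whichever role Kira has, Kira's statement has the wrong truth value — contradiction.
So Tom is a sage.
With that fixed, Hana's statement is false, so Hana is a fool.
Consider Kira. Suppose Kira is a fool.
Then Tom's statement comes out false, contradicting Tom being a sage.
So Kira is a sage.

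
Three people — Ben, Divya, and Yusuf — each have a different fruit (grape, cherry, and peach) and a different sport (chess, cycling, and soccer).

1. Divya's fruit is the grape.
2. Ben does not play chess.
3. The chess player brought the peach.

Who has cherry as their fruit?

Ben

Clue 1 rules out Divya for the one with fruit cherry.
With clues 1–3, Yusuf is impossible for the one with fruit cherry.
That leaves Ben.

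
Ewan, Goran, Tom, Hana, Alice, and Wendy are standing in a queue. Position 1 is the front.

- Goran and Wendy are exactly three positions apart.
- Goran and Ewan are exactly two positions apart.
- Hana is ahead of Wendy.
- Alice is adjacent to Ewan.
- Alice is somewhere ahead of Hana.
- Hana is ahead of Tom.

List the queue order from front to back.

Ewan, Alice, Goran, Hana, Tom, Wendy

From clues 1–3: Ewan is in {1,3,4,5}.
From clues 1–5: Ewan → position 1, Alice → position 2, Goran → position 3, Wendy → position 6.
From clues 1–6: Hana → position 4, Tom → position 5.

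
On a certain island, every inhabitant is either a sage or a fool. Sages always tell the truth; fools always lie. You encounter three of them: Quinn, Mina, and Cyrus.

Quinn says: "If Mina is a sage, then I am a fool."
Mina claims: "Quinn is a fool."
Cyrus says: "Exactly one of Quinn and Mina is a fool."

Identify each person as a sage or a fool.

Quinn: sage, Mina: fool, Cyrus: sage

Consider Quinn. Suppose Quinn is a fool.
Then Quinn's own statement would have to be false, but it can't be — contradiction.
So Quinn is a sage.
With that fixed, Mina's statement is false, so Mina is a fool.
With that fixed, Cyrus's statement is true, so Cyrus is a sage.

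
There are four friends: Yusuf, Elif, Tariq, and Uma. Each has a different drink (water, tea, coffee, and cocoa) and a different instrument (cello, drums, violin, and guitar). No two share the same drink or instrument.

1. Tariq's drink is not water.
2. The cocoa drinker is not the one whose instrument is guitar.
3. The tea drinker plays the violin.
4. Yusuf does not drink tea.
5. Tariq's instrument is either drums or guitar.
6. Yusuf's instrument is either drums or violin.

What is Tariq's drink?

Clue 1 rules out water for Tariq's drink.
With clues 1–5, tea is impossible for Tariq's drink.
With clues 1–6, cocoa is impossible for Tariq's drink.
That leaves coffee.

coffee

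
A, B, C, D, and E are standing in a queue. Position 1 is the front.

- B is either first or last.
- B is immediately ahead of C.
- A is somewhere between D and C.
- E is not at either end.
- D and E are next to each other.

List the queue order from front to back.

B, C, A, E, D

From clue 1: B is in {1,5}.
From clues 1–2: B → position 1, C → position 2.
From clues 1–3: A is in {3,4}.
From clues 1–4: D → position 5.
From clues 1–5: A → position 3, E → position 4.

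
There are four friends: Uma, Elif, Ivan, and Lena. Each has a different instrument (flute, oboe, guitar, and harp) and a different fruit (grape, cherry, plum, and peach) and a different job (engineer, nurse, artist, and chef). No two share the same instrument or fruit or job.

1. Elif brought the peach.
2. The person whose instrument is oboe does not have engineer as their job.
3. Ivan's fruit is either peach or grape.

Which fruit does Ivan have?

Clue 1 rules out peach for Ivan's fruit.
With clues 1–3, cherry and plum are impossible for Ivan's fruit.
That leaves grape.

grape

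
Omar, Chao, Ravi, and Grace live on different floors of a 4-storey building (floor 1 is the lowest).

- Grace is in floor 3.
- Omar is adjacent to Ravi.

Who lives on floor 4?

With clue 1, Grace is ruled out for floor 4.
With clues 1–2, Omar and Ravi are ruled out for floor 4.
So floor 4 is Chao.

Chao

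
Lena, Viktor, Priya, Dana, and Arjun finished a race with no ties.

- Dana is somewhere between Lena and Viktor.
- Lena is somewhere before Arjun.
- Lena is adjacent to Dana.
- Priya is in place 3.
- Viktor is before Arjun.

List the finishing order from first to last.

Lena, Dana, Priya, Viktor, Arjun

From clue 1: Dana is in {2,3,4}.
From clues 1–3: Dana is in {2,3}.
From clues 1–4: Lena → place 1, Dana → place 2, Priya → place 3.
From clues 1–5: Viktor → place 4, Arjun → place 5.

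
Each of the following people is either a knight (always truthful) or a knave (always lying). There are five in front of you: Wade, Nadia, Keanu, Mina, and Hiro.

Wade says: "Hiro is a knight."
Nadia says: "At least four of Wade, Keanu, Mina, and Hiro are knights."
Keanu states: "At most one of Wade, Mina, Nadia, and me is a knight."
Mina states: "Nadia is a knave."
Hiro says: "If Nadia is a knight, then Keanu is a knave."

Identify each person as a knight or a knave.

Wade: knight, Nadia: knave, Keanu: knave, Mina: knight, Hiro: knight

Consider Wade. Suppose Wade is a knave.
Then no assignment of the remaining roles makes every statement match its speaker's type — contradiction.
So Wade is a knight.
Consider Nadia. Suppose Nadia is a knight.
Then no assignment of the remaining roles makes every statement match its speaker's type — contradiction.
So Nadia is a knave.
With that fixed, Mina's statement is true, so Mina is a knight.
With that fixed, Hiro's statement is true, so Hiro is a knight.
With that fixed, Keanu's statement is false, so Keanu is a knave.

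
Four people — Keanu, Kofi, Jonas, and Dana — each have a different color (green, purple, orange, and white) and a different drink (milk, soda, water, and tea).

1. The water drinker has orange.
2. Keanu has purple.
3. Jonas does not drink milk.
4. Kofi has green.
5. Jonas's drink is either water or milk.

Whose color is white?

Dana

With clues 1–2, Keanu is impossible for the one with color white.
With clues 1–4, Kofi is impossible for the one with color white.
With clues 1–5, Jonas is impossible for the one with color white.
That leaves Dana.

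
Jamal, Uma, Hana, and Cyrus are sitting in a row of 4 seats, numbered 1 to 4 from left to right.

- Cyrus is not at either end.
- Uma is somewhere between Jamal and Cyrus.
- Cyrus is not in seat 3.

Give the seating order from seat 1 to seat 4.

Hana, Cyrus, Uma, Jamal

From clue 1: Cyrus is in {2,3}.
From clues 1–2: Jamal is in {1,4}.
From clues 1–3: Hana → seat 1, Cyrus → seat 2, Uma → seat 3, Jamal → seat 4.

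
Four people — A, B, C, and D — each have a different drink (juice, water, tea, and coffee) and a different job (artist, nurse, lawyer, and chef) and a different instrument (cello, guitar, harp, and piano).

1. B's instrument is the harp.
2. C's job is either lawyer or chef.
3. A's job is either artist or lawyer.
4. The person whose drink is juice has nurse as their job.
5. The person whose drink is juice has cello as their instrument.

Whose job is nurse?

With clues 1–2, C is impossible for the one with job nurse.
With clues 1–3, A is impossible for the one with job nurse.
With clues 1–5, B is impossible for the one with job nurse.
That leaves D.

D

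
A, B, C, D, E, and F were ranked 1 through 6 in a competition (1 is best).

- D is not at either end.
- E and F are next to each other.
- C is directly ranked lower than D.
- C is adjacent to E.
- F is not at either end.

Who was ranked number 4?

With clues 1–4, A, B, D, and F are ruled out for rank 4.
With clues 1–5, C is ruled out for rank 4.
So rank 4 is E.

E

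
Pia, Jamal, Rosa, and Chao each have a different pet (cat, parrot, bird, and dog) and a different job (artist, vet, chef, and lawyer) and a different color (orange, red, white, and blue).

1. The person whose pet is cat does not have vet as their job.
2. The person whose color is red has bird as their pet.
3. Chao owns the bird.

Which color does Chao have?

red

With clues 1–3, blue, orange, and white are impossible for Chao's color.
That leaves red.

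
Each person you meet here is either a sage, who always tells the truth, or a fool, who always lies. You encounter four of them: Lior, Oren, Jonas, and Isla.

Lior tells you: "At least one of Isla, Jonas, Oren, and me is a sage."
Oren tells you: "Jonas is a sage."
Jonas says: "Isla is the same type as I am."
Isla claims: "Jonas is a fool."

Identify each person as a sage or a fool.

Lior: sage, Oren: fool, Jonas: fool, Isla: sage

Consider Lior. Suppose Lior is a fool.
Then no assignment of the remaining roles makes every statement match its speaker's type — contradiction.
So Lior is a sage.
Consider Oren. Suppose Oren is a sage.
Then no assignment of the remaining roles makes every statement match its speaker's type — contradiction.
So Oren is a fool.
Consider Jonas. Suppose Jonas is a sage.
Then Oren's statement comes out true, contradicting Oren being a fool.
So Jonas is a fool.
With that fixed, Isla's statement is true, so Isla is a sage.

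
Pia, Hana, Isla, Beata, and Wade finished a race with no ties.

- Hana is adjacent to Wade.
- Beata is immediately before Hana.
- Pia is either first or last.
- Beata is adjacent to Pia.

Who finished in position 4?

With clues 1–2, Beata is ruled out for place 4.
With clues 1–3, Pia is ruled out for place 4.
With clues 1–4, Hana and Isla are ruled out for place 4.
So place 4 is Wade.

Wade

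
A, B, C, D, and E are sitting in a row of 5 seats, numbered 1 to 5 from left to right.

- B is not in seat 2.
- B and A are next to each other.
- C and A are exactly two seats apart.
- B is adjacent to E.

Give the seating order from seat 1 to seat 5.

C, D, A, B, E

From clue 1: B is in {1,3,4,5}.
From clues 1–2: A is in {2,3,4,5}.
From clues 1–4: C → seat 1, D → seat 2, A → seat 3, B → seat 4, E → seat 5.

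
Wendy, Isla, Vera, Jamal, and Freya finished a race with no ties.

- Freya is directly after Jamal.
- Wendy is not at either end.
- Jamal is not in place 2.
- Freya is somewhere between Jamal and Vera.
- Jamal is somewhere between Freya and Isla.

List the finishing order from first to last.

From clue 1: Jamal is in {1,2,3,4}.
From clues 1–2: Wendy is in {2,3,4}.
From clues 1–4: Jamal is in {1,3}.
From clues 1–5: Isla → place 1, Wendy → place 2, Jamal → place 3, Freya → place 4, Vera → place 5.

Isla, Wendy, Jamal, Freya, Vera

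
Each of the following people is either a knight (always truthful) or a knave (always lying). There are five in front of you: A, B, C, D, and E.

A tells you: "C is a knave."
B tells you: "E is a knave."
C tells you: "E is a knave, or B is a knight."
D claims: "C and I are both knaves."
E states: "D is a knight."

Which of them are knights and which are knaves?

A: knave, B: knight, C: knight, D: knave, E: knave

Consider A. Suppose A is a knight.
Then no assignment of the remaining roles makes every statement match its speaker's type — contradiction.
So A is a knave.
Consider B. Suppose B is a knave.
Then no assignment of the remaining roles makes every statement match its speaker's type — contradiction.
So B is a knight.
With that fixed, C's statement is true, so C is a knight.
With that fixed, D's statement is false, so D is a knave.
With that fixed, E's statement is false, so E is a knave.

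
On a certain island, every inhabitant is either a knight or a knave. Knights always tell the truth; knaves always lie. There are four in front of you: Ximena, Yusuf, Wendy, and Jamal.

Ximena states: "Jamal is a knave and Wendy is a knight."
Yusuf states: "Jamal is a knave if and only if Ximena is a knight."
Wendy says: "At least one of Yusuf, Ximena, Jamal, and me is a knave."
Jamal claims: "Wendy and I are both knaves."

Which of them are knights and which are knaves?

Consider Ximena. Suppose Ximena is a knave.
Then no assignment of the remaining roles makes every statement match its speaker's type — contradiction.
So Ximena is a knight.
Consider Yusuf. Suppose Yusuf is a knave.
Then no assignment of the remaining roles makes every statement match its speaker's type — contradiction.
So Yusuf is a knight.
Consider Wendy. Suppose Wendy is a knave.
Then Ximena's statement comes out false, contradicting Ximena being a knight.
So Wendy is a knight.
With that fixed, Jamal's statement is false, so Jamal is a knave.

Ximena: knight, Yusuf: knight, Wendy: knight, Jamal: knave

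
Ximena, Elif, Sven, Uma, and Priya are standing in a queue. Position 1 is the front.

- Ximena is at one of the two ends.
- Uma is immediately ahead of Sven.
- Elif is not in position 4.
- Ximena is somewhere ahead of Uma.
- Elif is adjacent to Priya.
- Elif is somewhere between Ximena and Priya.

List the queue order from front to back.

Ximena, Elif, Priya, Uma, Sven

From clue 1: Ximena is in {1,5}.
From clues 1–4: Ximena → position 1.
From clues 1–5: Sven is in {3,5}.
From clues 1–6: Elif → position 2, Priya → position 3, Uma → position 4, Sven → position 5.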